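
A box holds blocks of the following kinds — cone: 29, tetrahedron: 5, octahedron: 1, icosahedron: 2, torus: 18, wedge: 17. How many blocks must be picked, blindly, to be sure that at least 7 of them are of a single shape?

27

Put each drawn block into a box by shape. The largest draw with every box below 7 takes min(count, 6) from each shape; shapes with fewer than 6 contribute all they have.
Σ min(cᵢ, 6) = 6 + 5 + 1 + 2 + 6 + 6 = 26.
Draw number 26 + 1 = 27 must push one box to 7.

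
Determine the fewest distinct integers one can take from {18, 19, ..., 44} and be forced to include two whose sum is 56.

18

A set avoiding the sum 56 can contain at most one of each pair {x, 56−x}, plus the 7 elements whose complement lies outside the range or equal to its own complement.
The integers 28, …, 44 (17 of them) are such a set: any two sum to at least 28+29 = 57 > 56.
By the pigeonhole principle, any 18th integer completes one of the 10 pairs, so 18 choices force a sum of 56.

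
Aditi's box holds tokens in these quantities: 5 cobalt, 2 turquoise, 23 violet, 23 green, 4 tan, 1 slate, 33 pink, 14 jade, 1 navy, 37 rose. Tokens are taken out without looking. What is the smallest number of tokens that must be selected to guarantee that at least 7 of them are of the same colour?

By the pigeonhole principle, the 10 colours are the holes; the tokens drawn are the pigeons.
To avoid 7 of any one colour, the worst case takes at most 6 of each colour, or every token of a colour that has fewer than 6.
That gives 5 + 2 + 6 + 6 + 4 + 1 + 6 + 6 + 1 + 6 = 43 tokens with no colour reaching 7.
The next token forces some colour to 7, so 43 + 1 = 44.

44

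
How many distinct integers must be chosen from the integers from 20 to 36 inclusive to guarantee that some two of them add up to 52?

12

Two chosen integers sum to 52 exactly when both halves of some pair {x, 52−x} with 20 ≤ x ≤ 52−x ≤ 32 are chosen — 6 such pairs.
The remaining 5 elements (those with no distinct partner in range) can never complete a 52-sum, so the worst case takes all of them and one from each pair: 5 + 6 = 11.
The 12th integer has to be the second member of some pair, so 11 + 1 = 12.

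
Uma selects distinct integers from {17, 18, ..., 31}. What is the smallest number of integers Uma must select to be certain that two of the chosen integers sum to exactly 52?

11

Two chosen integers sum to 52 exactly when both halves of some pair {x, 52−x} with 21 ≤ x ≤ 52−x ≤ 31 are chosen — 5 such pairs.
The remaining 5 elements (those with no distinct partner in range) can never complete a 52-sum, so the worst case takes all of them and one from each pair: 5 + 5 = 10.
The 11th integer has to be the second member of some pair, so 10 + 1 = 11.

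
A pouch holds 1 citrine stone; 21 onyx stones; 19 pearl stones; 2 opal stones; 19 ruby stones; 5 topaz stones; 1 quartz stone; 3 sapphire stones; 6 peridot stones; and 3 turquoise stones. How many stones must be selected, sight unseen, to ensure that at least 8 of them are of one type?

The 10 types are the holes; the stones drawn are the pigeons.
To avoid 8 of any one type, the worst case takes at most 7 of each type, or every stone of a type that has fewer than 7.
That gives 1 + 7 + 7 + 2 + 7 + 5 + 1 + 3 + 6 + 3 = 42 stones with no type reaching 8.
The next stone forces some type to 8, so 42 + 1 = 43.

43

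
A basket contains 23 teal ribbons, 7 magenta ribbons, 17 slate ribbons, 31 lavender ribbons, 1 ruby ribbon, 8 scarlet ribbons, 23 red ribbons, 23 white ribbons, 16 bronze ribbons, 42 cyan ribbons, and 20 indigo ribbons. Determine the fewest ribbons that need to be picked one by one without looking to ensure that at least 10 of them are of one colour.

89

Put each drawn ribbon into a box by colour. The largest draw with every box below 10 takes min(count, 9) from each colour; colours with fewer than 9 contribute all they have.
Σ min(cᵢ, 9) = 9 + 7 + 9 + 9 + 1 + 8 + 9 + 9 + 9 + 9 + 9 = 88.
Draw number 88 + 1 = 89 must push one box to 10.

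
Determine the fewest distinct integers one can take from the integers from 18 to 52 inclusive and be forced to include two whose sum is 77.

22

Two chosen integers sum to 77 exactly when both halves of some pair {x, 77−x} with 25 ≤ x ≤ 77−x ≤ 52 are chosen — 14 such pairs.
The remaining 7 elements (those with no distinct partner in range) can never complete a 77-sum, so the worst case takes all of them and one from each pair: 7 + 14 = 21.
The 22nd integer has to be the second member of some pair, so 21 + 1 = 22.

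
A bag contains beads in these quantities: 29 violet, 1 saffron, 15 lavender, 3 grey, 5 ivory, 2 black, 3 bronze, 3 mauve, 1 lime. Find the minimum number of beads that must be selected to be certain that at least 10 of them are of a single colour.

By pigeonhole, put each drawn bead into a box by colour. The largest draw with every box below 10 takes min(count, 9) from each colour; colours with fewer than 9 contribute all they have.
Σ min(cᵢ, 9) = 9 + 1 + 9 + 3 + 5 + 2 + 3 + 3 + 1 = 36.
Draw number 36 + 1 = 37 must push one box to 10.

37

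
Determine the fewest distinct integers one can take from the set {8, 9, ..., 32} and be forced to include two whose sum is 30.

Two chosen integers sum to 30 exactly when both halves of some pair {x, 30−x} with 8 ≤ x ≤ 30−x ≤ 22 are chosen — 7 such pairs.
The remaining 11 elements (those with no distinct partner in range) can never complete a 30-sum, so the worst case takes all of them and one from each pair: 11 + 7 = 18.
The 19th integer has to be the second member of some pair, so 18 + 1 = 19.

19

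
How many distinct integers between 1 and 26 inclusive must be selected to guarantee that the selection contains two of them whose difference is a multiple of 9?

Integers whose pairwise differences are multiples of 9 are exactly those sharing a remainder mod 9. The 9 residue classes mod 9 are the pigeonholes.
With 9 integers one could put 1 in each residue class and have no class reach 2.
The 10th integer pushes some class to 2, so 9·1 + 1 = 10.

10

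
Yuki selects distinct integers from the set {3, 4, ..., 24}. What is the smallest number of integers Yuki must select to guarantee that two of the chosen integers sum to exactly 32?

15

Group the elements by complementary pair {x, 32−x}: {8,24}, {9,23}, {10,22}, …, giving 8 two-element pairs, the single value 16 (it cannot pair with itself since the integers are distinct), and 5 integers whose partner 32−x falls outside [3,24].
Treating each of those 14 groups as a pigeonhole, one can pick one integer per group — 14 integers — with no two summing to 32.
The 15th integer lands in an occupied pair, forcing a sum of 32.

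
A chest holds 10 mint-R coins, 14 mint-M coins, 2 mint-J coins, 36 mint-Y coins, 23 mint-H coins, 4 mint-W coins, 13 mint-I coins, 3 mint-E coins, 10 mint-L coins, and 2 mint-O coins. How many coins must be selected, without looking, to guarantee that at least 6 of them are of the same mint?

Pigeonhole: put each drawn coin into a box by mint. The largest draw with every box below 6 takes min(count, 5) from each mint; mints with fewer than 5 contribute all they have.
Σ min(cᵢ, 5) = 5 + 5 + 2 + 5 + 5 + 4 + 5 + 3 + 5 + 2 = 41.
Draw number 41 + 1 = 42 must push one box to 6.

42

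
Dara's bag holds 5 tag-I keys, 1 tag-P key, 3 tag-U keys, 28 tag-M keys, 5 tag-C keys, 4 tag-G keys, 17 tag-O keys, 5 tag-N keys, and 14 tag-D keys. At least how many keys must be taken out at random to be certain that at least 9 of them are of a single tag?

Put each drawn key into a box by tag. The largest draw with every box below 9 takes min(count, 8) from each tag; tags with fewer than 8 contribute all they have.
Σ min(cᵢ, 8) = 5 + 1 + 3 + 8 + 5 + 4 + 8 + 5 + 8 = 47.
Draw number 47 + 1 = 48 must push one box to 9.

48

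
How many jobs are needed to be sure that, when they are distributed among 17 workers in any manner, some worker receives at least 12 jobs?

188

With 187 jobs one could put exactly 11 in each of the 17 workers, and no worker would reach 12.
One more job must land in a worker that already has 11, giving it 12.
So 17 × 11 + 1 = 188 jobs are required.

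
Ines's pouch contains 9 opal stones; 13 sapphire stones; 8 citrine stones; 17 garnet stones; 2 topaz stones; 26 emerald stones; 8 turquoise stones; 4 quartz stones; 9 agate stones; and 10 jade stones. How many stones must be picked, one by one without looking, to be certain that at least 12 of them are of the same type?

Pigeonhole: put each drawn stone into a box by type. The largest draw with every box below 12 takes min(count, 11) from each type; types with fewer than 11 contribute all they have.
Σ min(cᵢ, 11) = 9 + 11 + 8 + 11 + 2 + 11 + 8 + 4 + 9 + 10 = 83.
Draw number 83 + 1 = 84 must push one box to 12.

84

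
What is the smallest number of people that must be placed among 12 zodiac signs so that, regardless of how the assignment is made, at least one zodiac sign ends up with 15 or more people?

169

With 168 people one could put exactly 14 in each of the 12 zodiac signs, and no zodiac sign would reach 15.
One more person must land in a zodiac sign that already has 14, giving it 15.
So 12 × 14 + 1 = 169 people are required.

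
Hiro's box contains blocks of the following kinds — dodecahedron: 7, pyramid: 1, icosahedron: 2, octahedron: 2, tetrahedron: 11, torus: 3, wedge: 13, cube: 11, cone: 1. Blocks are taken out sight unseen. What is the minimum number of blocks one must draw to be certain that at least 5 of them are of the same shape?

By the pigeonhole principle, put each drawn block into a box by shape. The largest draw with every box below 5 takes min(count, 4) from each shape; shapes with fewer than 4 contribute all they have.
Σ min(cᵢ, 4) = 4 + 1 + 2 + 2 + 4 + 3 + 4 + 4 + 1 = 25.
Draw number 25 + 1 = 26 must push one box to 5.

26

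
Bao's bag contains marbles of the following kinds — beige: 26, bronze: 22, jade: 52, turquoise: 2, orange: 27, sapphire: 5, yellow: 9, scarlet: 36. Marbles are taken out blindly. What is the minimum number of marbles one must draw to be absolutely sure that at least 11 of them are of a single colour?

67

By the pigeonhole principle, put each drawn marble into a box by colour. The largest draw with every box below 11 takes min(count, 10) from each colour; colours with fewer than 10 contribute all they have.
Σ min(cᵢ, 10) = 10 + 10 + 10 + 2 + 10 + 5 + 9 + 10 = 66.
Draw number 66 + 1 = 67 must push one box to 11.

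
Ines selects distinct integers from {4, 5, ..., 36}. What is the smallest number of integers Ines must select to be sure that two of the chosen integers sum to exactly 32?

Group the elements by complementary pair {x, 32−x}: {4,28}, {5,27}, {6,26}, …, giving 12 two-element pairs, the single value 16 (it cannot pair with itself since the integers are distinct), and 8 integers whose partner 32−x falls outside [4,36].
Treating each of those 21 groups as a pigeonhole, one can pick one integer per group — 21 integers — with no two summing to 32.
The 22nd integer lands in an occupied pair, forcing a sum of 32.

22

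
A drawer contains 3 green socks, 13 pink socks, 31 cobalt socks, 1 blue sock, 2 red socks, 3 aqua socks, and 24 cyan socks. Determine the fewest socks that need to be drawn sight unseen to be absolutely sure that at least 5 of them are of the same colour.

Put each drawn sock into a box by colour. The largest draw with every box below 5 takes min(count, 4) from each colour; colours with fewer than 4 contribute all they have.
Σ min(cᵢ, 4) = 3 + 4 + 4 + 1 + 2 + 3 + 4 = 21.
Draw number 21 + 1 = 22 must push one box to 5.

22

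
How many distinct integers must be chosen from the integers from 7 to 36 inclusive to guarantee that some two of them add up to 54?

22

Group the elements by complementary pair {x, 54−x}: {18,36}, {19,35}, {20,34}, …, giving 9 two-element pairs, the single value 27 (it cannot pair with itself since the integers are distinct), and 11 integers whose partner 54−x falls outside [7,36].
Pigeonhole: treating each of those 21 groups as a pigeonhole, one can pick one integer per group — 21 integers — with no two summing to 54.
The 22nd integer lands in an occupied pair, forcing a sum of 54.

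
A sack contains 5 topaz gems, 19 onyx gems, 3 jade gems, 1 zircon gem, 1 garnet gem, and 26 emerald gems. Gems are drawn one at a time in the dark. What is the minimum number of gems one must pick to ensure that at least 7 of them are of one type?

By the pigeonhole principle, the 6 types are the holes; the gems drawn are the pigeons.
To avoid 7 of any one type, the worst case takes at most 6 of each type, or every gem of a type that has fewer than 6.
That gives 5 + 6 + 3 + 1 + 1 + 6 = 22 gems with no type reaching 7.
The next gem forces some type to 7, so 22 + 1 = 23.

23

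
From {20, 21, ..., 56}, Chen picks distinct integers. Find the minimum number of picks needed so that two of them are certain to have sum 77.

Two chosen integers sum to 77 exactly when both halves of some pair {x, 77−x} with 21 ≤ x ≤ 77−x ≤ 56 are chosen — 18 such pairs.
The remaining 1 element (those with no distinct partner in range) can never complete a 77-sum, so the worst case takes all of them and one from each pair: 1 + 18 = 19.
By pigeonhole, the 20th integer has to be the second member of some pair, so 19 + 1 = 20.

20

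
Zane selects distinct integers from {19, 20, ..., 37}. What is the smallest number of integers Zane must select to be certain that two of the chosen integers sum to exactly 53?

Two chosen integers sum to 53 exactly when both halves of some pair {x, 53−x} with 19 ≤ x ≤ 53−x ≤ 34 are chosen — 8 such pairs.
The remaining 3 elements (those with no distinct partner in range) can never complete a 53-sum, so the worst case takes all of them and one from each pair: 3 + 8 = 11.
Pigeonhole: the 12th integer has to be the second member of some pair, so 11 + 1 = 12.

12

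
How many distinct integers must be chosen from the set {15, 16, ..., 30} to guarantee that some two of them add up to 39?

A set avoiding the sum 39 can contain at most one of each pair {x, 39−x}, plus the 6 elements whose complement lies outside the range.
The integers 20, …, 30 (11 of them) are such a set: any two sum to at least 20+21 = 41 > 39.
Pigeonhole: any 12th integer completes one of the 5 pairs, so 12 choices force a sum of 39.

12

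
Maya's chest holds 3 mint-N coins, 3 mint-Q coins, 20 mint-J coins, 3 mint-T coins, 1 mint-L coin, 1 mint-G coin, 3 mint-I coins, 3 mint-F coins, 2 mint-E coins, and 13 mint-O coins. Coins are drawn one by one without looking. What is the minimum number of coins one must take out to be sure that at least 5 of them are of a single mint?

28

Pigeonhole: the 10 mints are the holes; the coins drawn are the pigeons.
To avoid 5 of any one mint, the worst case takes at most 4 of each mint, or every coin of a mint that has fewer than 4.
That gives 3 + 3 + 4 + 3 + 1 + 1 + 3 + 3 + 2 + 4 = 27 coins with no mint reaching 5.
The next coin forces some mint to 5, so 27 + 1 = 28.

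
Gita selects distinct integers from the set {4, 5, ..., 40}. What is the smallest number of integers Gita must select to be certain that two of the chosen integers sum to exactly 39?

22

Two chosen integers sum to 39 exactly when both halves of some pair {x, 39−x} with 4 ≤ x ≤ 39−x ≤ 35 are chosen — 16 such pairs.
The remaining 5 elements (those with no distinct partner in range) can never complete a 39-sum, so the worst case takes all of them and one from each pair: 5 + 16 = 21.
The 22nd integer has to be the second member of some pair, so 21 + 1 = 22.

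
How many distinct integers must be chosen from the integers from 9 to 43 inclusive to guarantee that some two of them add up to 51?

19

Group the elements by complementary pair {x, 51−x}: {9,42}, {10,41}, {11,40}, …, giving 17 two-element pairs and 1 integer whose partner 51−x falls outside [9,43].
By pigeonhole, treating each of those 18 groups as a pigeonhole, one can pick one integer per group — 18 integers — with no two summing to 51.
The 19th integer lands in an occupied pair, forcing a sum of 51.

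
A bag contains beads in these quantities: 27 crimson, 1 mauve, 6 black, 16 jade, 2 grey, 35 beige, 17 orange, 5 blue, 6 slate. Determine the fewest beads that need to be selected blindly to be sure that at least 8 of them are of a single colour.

49

Put each drawn bead into a box by colour. The largest draw with every box below 8 takes min(count, 7) from each colour; colours with fewer than 7 contribute all they have.
Σ min(cᵢ, 7) = 7 + 1 + 6 + 7 + 2 + 7 + 7 + 5 + 6 = 48.
Draw number 48 + 1 = 49 must push one box to 8.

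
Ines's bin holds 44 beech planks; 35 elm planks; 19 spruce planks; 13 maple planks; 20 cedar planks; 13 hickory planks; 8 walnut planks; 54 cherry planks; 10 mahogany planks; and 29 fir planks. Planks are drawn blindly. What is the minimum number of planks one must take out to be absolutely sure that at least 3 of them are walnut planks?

240

In the worst case for collecting walnut planks, every non-walnut plank comes out first.
There are 44 + 35 + 19 + 13 + 20 + 13 + 54 + 10 + 29 = 237 non-walnut planks altogether.
After those, each further plank must be walnut, so 237 + 3 = 240 draws guarantee 3 walnut planks.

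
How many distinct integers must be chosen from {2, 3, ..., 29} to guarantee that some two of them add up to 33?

Group the elements by complementary pair {x, 33−x}: {4,29}, {5,28}, {6,27}, …, giving 13 two-element pairs and 2 integers whose partner 33−x falls outside [2,29].
Treating each of those 15 groups as a pigeonhole, one can pick one integer per group — 15 integers — with no two summing to 33.
The 16th integer lands in an occupied pair, forcing a sum of 33.

16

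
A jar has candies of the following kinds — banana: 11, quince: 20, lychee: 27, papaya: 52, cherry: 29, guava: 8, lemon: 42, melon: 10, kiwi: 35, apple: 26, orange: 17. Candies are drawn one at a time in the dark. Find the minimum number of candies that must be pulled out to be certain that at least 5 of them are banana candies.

271

In the worst case for collecting banana candies, every non-banana candy comes out first.
There are 20 + 27 + 52 + 29 + 8 + 42 + 10 + 35 + 26 + 17 = 266 non-banana candies altogether.
After those, each further candy must be banana, so 266 + 5 = 271 draws guarantee 5 banana candies.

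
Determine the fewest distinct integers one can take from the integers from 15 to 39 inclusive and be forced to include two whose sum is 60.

Group the elements by complementary pair {x, 60−x}: {21,39}, {22,38}, {23,37}, …, giving 9 two-element pairs; the single value 30 (it cannot pair with itself since the integers are distinct); and 6 integers whose partner 60−x falls outside [15,39].
Treating each of those 16 groups as a pigeonhole, one can pick one integer per group — 16 integers — with no two summing to 60.
The 17th integer lands in an occupied pair, forcing a sum of 60.

17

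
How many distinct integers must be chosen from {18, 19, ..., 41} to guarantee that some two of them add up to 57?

A set avoiding the sum 57 can contain at most one of each pair {x, 57−x}, plus the 2 elements whose complement lies outside the range.
The integers 29, …, 41 (13 of them) are such a set: any two sum to at least 29+30 = 59 > 57.
By pigeonhole, any 14th integer completes one of the 11 pairs, so 14 choices force a sum of 57.

14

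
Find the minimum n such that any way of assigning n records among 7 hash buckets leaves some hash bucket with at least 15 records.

With 98 records one could put exactly 14 in each of the 7 hash buckets, and no hash bucket would reach 15.
One more record must land in a hash bucket that already has 14, giving it 15.
So 7 × 14 + 1 = 99 records are required.

99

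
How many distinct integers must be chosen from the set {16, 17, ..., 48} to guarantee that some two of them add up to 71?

A set avoiding the sum 71 can contain at most one of each pair {x, 71−x}, plus the 7 elements whose complement lies outside the range.
The integers 16, …, 35 (20 of them) are such a set: any two sum to at least 16+17 = 33 and at most 34+35 = 69 < 71.
By the pigeonhole principle, any 21st integer completes one of the 13 pairs, so 21 choices force a sum of 71.

21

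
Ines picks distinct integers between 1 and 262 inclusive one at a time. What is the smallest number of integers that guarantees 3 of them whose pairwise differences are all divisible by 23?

Integers whose pairwise differences are multiples of 23 are exactly those sharing a remainder mod 23. Pigeonhole: the 23 residue classes mod 23 are the pigeonholes.
With 46 integers one could put 2 in each residue class and have no class reach 3.
The 47th integer pushes some class to 3, so 23·2 + 1 = 47.

47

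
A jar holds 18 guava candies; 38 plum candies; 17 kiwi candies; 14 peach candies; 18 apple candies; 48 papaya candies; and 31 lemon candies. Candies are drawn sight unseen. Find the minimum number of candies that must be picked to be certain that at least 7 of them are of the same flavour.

An adversary could hand out at most 6 candies per flavour: 6 + 6 + 6 + 6 + 6 + 6 + 6 = 42 candies and still no flavour has 7.
By pigeonhole, one more candy lands in a flavour already at 6, so 43 draws are enough and 42 are not.

43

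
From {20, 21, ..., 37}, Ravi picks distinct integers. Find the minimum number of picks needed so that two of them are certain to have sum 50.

14

Group the elements by complementary pair {x, 50−x}: {20,30}, {21,29}, {22,28}, …, giving 5 two-element pairs, the single value 25 (it cannot pair with itself since the integers are distinct), and 7 integers whose partner 50−x falls outside [20,37].
Treating each of those 13 groups as a pigeonhole, one can pick one integer per group — 13 integers — with no two summing to 50.
The 14th integer lands in an occupied pair, forcing a sum of 50.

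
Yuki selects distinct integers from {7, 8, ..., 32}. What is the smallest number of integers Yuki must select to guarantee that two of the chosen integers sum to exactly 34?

17

Two chosen integers sum to 34 exactly when both halves of some pair {x, 34−x} with 7 ≤ x ≤ 34−x ≤ 27 are chosen — 10 such pairs.
The remaining 6 elements (those with no distinct partner in range) can never complete a 34-sum, so the worst case takes all of them and one from each pair: 6 + 10 = 16.
By pigeonhole, the 17th integer has to be the second member of some pair, so 16 + 1 = 17.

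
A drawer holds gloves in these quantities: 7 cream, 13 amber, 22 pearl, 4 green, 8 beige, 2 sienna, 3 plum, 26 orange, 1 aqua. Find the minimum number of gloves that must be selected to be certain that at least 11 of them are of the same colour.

By pigeonhole, put each drawn glove into a box by colour. The largest draw with every box below 11 takes min(count, 10) from each colour; colours with fewer than 10 contribute all they have.
Σ min(cᵢ, 10) = 7 + 10 + 10 + 4 + 8 + 2 + 3 + 10 + 1 = 55.
Draw number 55 + 1 = 56 must push one box to 11.

56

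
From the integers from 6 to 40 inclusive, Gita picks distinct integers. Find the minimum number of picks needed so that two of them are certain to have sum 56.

24

A set avoiding the sum 56 can contain at most one of each pair {x, 56−x}, plus the 11 elements whose complement lies outside the range or equal to its own complement.
The integers 6, …, 28 (23 of them) are such a set: any two sum to at least 6+7 = 13 and at most 27+28 = 55 < 56.
Any 24th integer completes one of the 12 pairs, so 24 choices force a sum of 56.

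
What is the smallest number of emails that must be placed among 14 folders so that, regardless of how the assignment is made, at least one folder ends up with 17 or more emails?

225

With 224 emails one could put exactly 16 in each of the 14 folders, and no folder would reach 17.
One more email must land in a folder that already has 16, giving it 17.
So 14 × 16 + 1 = 225 emails are required.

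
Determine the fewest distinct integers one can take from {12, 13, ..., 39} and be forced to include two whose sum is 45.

18

Two chosen integers sum to 45 exactly when both halves of some pair {x, 45−x} with 12 ≤ x ≤ 45−x ≤ 33 are chosen — 11 such pairs.
The remaining 6 elements (those with no distinct partner in range) can never complete a 45-sum, so the worst case takes all of them and one from each pair: 6 + 11 = 17.
The 18th integer has to be the second member of some pair, so 17 + 1 = 18.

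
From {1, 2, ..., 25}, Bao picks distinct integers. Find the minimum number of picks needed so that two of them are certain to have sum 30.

16

Two chosen integers sum to 30 exactly when both halves of some pair {x, 30−x} with 5 ≤ x ≤ 30−x ≤ 25 are chosen — 10 such pairs.
The remaining 5 elements (those with no distinct partner in range) can never complete a 30-sum, so the worst case takes all of them and one from each pair: 5 + 10 = 15.
The 16th integer has to be the second member of some pair, so 15 + 1 = 16.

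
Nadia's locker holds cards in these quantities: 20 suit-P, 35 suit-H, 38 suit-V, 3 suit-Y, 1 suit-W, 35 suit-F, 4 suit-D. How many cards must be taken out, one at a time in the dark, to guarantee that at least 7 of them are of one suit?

33

An adversary could hand out at most 6 cards per suit (suit-Y, suit-W, suit-D run out sooner): 6 + 6 + 6 + 3 + 1 + 6 + 4 = 32 cards and still no suit has 7.
One more card lands in a suit already at 6, so 33 draws are enough and 32 are not.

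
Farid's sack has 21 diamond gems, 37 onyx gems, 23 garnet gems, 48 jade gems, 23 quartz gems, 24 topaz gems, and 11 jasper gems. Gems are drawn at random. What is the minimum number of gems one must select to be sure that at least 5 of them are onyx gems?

155

In the worst case for collecting onyx gems, every non-onyx gem comes out first.
There are 21 + 23 + 48 + 23 + 24 + 11 = 150 non-onyx gems altogether.
After those, each further gem must be onyx, so 150 + 5 = 155 draws guarantee 5 onyx gems.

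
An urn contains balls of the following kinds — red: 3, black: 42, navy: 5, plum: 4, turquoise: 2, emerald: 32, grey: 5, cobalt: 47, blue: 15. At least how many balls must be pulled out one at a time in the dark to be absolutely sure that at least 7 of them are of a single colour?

44

By pigeonhole, the 9 colours are the holes; the balls drawn are the pigeons.
To avoid 7 of any one colour, the worst case takes at most 6 of each colour, or every ball of a colour that has fewer than 6.
That gives 3 + 6 + 5 + 4 + 2 + 6 + 5 + 6 + 6 = 43 balls with no colour reaching 7.
The next ball forces some colour to 7, so 43 + 1 = 44.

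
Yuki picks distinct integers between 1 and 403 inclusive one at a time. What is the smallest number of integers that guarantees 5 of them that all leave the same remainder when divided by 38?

Pigeonhole: the 38 residue classes mod 38 are the pigeonholes.
With 152 integers one could put 4 in each residue class and have no class reach 5.
The 153rd integer pushes some class to 5, so 38·4 + 1 = 153.

153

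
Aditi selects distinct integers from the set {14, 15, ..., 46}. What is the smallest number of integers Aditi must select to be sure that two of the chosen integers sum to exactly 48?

A set avoiding the sum 48 can contain at most one of each pair {x, 48−x}, plus the 13 elements whose complement lies outside the range or equal to its own complement.
The integers 24, …, 46 (23 of them) are such a set: any two sum to at least 24+25 = 49 > 48.
Any 24th integer completes one of the 10 pairs, so 24 choices force a sum of 48.

24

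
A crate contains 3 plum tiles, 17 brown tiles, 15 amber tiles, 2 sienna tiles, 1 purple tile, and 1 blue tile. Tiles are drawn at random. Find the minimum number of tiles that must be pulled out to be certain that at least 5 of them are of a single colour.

The 6 colours are the holes; the tiles drawn are the pigeons.
To avoid 5 of any one colour, the worst case takes at most 4 of each colour, or every tile of a colour that has fewer than 4.
That gives 3 + 4 + 4 + 2 + 1 + 1 = 15 tiles with no colour reaching 5.
The next tile forces some colour to 5, so 15 + 1 = 16.

16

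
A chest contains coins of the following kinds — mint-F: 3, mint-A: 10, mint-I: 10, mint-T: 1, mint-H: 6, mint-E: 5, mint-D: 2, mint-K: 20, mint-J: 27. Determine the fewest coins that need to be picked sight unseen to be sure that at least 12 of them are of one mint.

An adversary could hand out at most 11 coins per mint (7 mints run out sooner): 3 + 10 + 10 + 1 + 6 + 5 + 2 + 11 + 11 = 59 coins and still no mint has 12.
By the pigeonhole principle, one more coin lands in a mint already at 11, so 60 draws are enough and 59 are not.

60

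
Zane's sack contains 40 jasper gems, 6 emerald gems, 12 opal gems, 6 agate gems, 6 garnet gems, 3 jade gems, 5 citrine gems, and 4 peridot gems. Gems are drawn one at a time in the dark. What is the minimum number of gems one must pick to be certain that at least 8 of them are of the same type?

Pigeonhole: put each drawn gem into a box by type. The largest draw with every box below 8 takes min(count, 7) from each type; types with fewer than 7 contribute all they have.
Σ min(cᵢ, 7) = 7 + 6 + 7 + 6 + 6 + 3 + 5 + 4 = 44.
Draw number 44 + 1 = 45 must push one box to 8.

45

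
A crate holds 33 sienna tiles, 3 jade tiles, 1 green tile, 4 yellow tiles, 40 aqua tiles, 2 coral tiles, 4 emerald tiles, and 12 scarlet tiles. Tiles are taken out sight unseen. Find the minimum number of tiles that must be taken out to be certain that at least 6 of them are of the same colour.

30

Put each drawn tile into a box by colour. The largest draw with every box below 6 takes min(count, 5) from each colour; colours with fewer than 5 contribute all they have.
Σ min(cᵢ, 5) = 5 + 3 + 1 + 4 + 5 + 2 + 4 + 5 = 29.
Draw number 29 + 1 = 30 must push one box to 6.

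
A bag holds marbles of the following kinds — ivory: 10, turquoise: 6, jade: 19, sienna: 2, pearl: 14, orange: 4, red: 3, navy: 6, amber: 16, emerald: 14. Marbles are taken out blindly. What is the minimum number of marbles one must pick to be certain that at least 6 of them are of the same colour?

By the pigeonhole principle, put each drawn marble into a box by colour. The largest draw with every box below 6 takes min(count, 5) from each colour; colours with fewer than 5 contribute all they have.
Σ min(cᵢ, 5) = 5 + 5 + 5 + 2 + 5 + 4 + 3 + 5 + 5 + 5 = 44.
Draw number 44 + 1 = 45 must push one box to 6.

45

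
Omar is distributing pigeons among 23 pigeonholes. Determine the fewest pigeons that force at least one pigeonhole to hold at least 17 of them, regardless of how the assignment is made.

369

With 368 pigeons one could put exactly 16 in each of the 23 pigeonholes, and no pigeonhole would reach 17.
Pigeonhole: one more pigeon must land in a pigeonhole that already has 16, giving it 17.
So 23 × 16 + 1 = 369 pigeons are required.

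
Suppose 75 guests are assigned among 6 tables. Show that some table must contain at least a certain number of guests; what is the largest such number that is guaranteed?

13

By the pigeonhole principle, the 6 tables are the holes and the 75 guests are the pigeons.
If every table held at most 12 guests, the total would be at most 6 × 12 = 72, which is less than 75.
So some table holds at least ⌈75/6⌉ = 13 guests.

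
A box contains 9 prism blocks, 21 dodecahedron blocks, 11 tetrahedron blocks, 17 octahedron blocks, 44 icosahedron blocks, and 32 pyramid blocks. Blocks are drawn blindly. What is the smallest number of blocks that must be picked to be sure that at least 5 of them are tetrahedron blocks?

128

In the worst case for collecting tetrahedron blocks, every non-tetrahedron block comes out first.
There are 9 + 21 + 17 + 44 + 32 = 123 non-tetrahedron blocks altogether.
After those, each further block must be tetrahedron, so 123 + 5 = 128 draws guarantee 5 tetrahedron blocks.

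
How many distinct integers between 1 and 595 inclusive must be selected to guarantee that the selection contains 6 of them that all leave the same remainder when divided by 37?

By pigeonhole, the 37 residue classes mod 37 are the pigeonholes.
With 185 integers one could put 5 in each residue class and have no class reach 6.
The 186th integer pushes some class to 6, so 37·5 + 1 = 186.

186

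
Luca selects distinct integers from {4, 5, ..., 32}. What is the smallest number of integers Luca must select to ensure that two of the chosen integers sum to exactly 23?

Group the elements by complementary pair {x, 23−x}: {4,19}, {5,18}, {6,17}, …, giving 8 two-element pairs and 13 integers whose partner 23−x falls outside [4,32].
By the pigeonhole principle, treating each of those 21 groups as a pigeonhole, one can pick one integer per group — 21 integers — with no two summing to 23.
The 22nd integer lands in an occupied pair, forcing a sum of 23.

22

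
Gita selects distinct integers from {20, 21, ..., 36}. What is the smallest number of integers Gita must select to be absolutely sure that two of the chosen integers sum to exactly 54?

11

Group the elements by complementary pair {x, 54−x}: {20,34}, {21,33}, {22,32}, …, giving 7 two-element pairs, the single value 27 (it cannot pair with itself since the integers are distinct), and 2 integers whose partner 54−x falls outside [20,36].
Treating each of those 10 groups as a pigeonhole, one can pick one integer per group — 10 integers — with no two summing to 54.
The 11th integer lands in an occupied pair, forcing a sum of 54.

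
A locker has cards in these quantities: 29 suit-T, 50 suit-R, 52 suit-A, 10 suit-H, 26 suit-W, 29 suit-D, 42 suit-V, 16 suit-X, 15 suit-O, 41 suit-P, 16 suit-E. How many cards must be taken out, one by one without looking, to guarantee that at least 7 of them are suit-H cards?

In the worst case for collecting suit-H cards, every non-suit-H card comes out first.
There are 29 + 50 + 52 + 26 + 29 + 42 + 16 + 15 + 41 + 16 = 316 non-suit-H cards altogether.
After those, each further card must be suit-H, so 316 + 7 = 323 draws guarantee 7 suit-H cards.

323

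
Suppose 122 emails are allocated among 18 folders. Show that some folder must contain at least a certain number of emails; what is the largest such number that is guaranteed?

7

Pigeonhole: the 18 folders are the holes and the 122 emails are the pigeons.
If every folder held at most 6 emails, the total would be at most 18 × 6 = 108, which is less than 122.
So some folder holds at least ⌈122/18⌉ = 7 emails.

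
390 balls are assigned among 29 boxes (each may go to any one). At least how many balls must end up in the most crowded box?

14

The 29 boxes are the holes and the 390 balls are the pigeons.
If every box held at most 13 balls, the total would be at most 29 × 13 = 377, which is less than 390.
So some box holds at least ⌈390/29⌉ = 14 balls.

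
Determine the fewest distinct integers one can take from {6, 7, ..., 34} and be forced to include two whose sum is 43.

Two chosen integers sum to 43 exactly when both halves of some pair {x, 43−x} with 9 ≤ x ≤ 43−x ≤ 34 are chosen — 13 such pairs.
The remaining 3 elements (those with no distinct partner in range) can never complete a 43-sum, so the worst case takes all of them and one from each pair: 3 + 13 = 16.
The 17th integer has to be the second member of some pair, so 16 + 1 = 17.

17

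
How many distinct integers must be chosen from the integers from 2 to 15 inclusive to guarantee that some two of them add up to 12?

11

Two chosen integers sum to 12 exactly when both halves of some pair {x, 12−x} with 2 ≤ x ≤ 12−x ≤ 10 are chosen — 4 such pairs.
The remaining 6 elements (those with no distinct partner in range) can never complete a 12-sum, so the worst case takes all of them and one from each pair: 6 + 4 = 10.
The 11th integer has to be the second member of some pair, so 10 + 1 = 11.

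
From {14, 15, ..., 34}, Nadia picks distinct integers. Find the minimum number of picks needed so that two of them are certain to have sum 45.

13

Group the elements by complementary pair {x, 45−x}: {14,31}, {15,30}, {16,29}, …, giving 9 two-element pairs and 3 integers whose partner 45−x falls outside [14,34].
Treating each of those 12 groups as a pigeonhole, one can pick one integer per group — 12 integers — with no two summing to 45.
The 13th integer lands in an occupied pair, forcing a sum of 45.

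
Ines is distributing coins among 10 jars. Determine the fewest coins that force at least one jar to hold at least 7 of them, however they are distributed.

61

With 60 coins one could put exactly 6 in each of the 10 jars, and no jar would reach 7.
By the pigeonhole principle, one more coin must land in a jar that already has 6, giving it 7.
So 10 × 6 + 1 = 61 coins are required.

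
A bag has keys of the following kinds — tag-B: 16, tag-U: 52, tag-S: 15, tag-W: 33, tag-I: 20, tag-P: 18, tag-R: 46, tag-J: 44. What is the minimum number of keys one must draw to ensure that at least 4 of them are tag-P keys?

In the worst case for collecting tag-P keys, every non-tag-P key comes out first.
There are 16 + 52 + 15 + 33 + 20 + 46 + 44 = 226 non-tag-P keys altogether.
After those, each further key must be tag-P, so 226 + 4 = 230 draws guarantee 4 tag-P keys.

230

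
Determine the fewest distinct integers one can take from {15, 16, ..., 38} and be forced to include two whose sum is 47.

Group the elements by complementary pair {x, 47−x}: {15,32}, {16,31}, {17,30}, …, giving 9 two-element pairs and 6 integers whose partner 47−x falls outside [15,38].
Treating each of those 15 groups as a pigeonhole, one can pick one integer per group — 15 integers — with no two summing to 47.
The 16th integer lands in an occupied pair, forcing a sum of 47.

16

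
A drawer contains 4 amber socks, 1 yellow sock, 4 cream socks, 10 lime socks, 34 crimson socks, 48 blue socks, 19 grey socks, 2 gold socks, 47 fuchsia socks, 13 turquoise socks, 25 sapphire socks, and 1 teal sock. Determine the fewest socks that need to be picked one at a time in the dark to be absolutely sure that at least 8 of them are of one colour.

62

Put each drawn sock into a box by colour. The largest draw with every box below 8 takes min(count, 7) from each colour; colours with fewer than 7 contribute all they have.
Σ min(cᵢ, 7) = 4 + 1 + 4 + 7 + 7 + 7 + 7 + 2 + 7 + 7 + 7 + 1 = 61.
Draw number 61 + 1 = 62 must push one box to 8.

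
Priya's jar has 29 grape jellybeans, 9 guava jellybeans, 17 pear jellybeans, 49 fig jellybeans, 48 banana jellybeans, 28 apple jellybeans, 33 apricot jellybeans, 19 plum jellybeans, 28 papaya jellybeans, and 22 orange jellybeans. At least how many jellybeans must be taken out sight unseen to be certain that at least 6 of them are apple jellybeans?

260

In the worst case for collecting apple jellybeans, every non-apple jellybean comes out first.
There are 29 + 9 + 17 + 49 + 48 + 33 + 19 + 28 + 22 = 254 non-apple jellybeans altogether.
After those, each further jellybean must be apple, so 254 + 6 = 260 draws guarantee 6 apple jellybeans.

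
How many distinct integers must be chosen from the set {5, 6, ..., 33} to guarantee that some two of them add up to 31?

19

Group the elements by complementary pair {x, 31−x}: {5,26}, {6,25}, {7,24}, …, giving 11 two-element pairs and 7 integers whose partner 31−x falls outside [5,33].
Treating each of those 18 groups as a pigeonhole, one can pick one integer per group — 18 integers — with no two summing to 31.
The 19th integer lands in an occupied pair, forcing a sum of 31.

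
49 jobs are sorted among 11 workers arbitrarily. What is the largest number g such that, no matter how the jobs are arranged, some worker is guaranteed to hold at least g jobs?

5

The 11 workers are the holes and the 49 jobs are the pigeons.
If every worker held at most 4 jobs, the total would be at most 11 × 4 = 44, which is less than 49.
So some worker holds at least ⌈49/11⌉ = 5 jobs.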